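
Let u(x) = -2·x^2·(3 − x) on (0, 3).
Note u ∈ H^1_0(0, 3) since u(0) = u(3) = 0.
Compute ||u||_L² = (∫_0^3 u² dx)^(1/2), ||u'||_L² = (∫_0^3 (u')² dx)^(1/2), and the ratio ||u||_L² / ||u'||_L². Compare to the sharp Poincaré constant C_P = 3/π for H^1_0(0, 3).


||u||_L² / ||u'||_L² = 3*sqrt(14)/14 < C_P = 3/π.

u(x) = -2·x^2·(3 − x), so u'(x) = 6*x*(x - 2).
u(x) = -2·x^2·(3 − x) vanishes at x = 0 and x = 3, so u ∈ H^1_0(0, 3). Differentiate via the product rule and integrate the resulting polynomials term by term.
  ∫_0^3 u² dx = ∫_0^3 (4*x^6 - 24*x^5 + 36*x^4) dx. Term by term:
    ∫_0^3 4*x^6 dx = 8748/7;  ∫_0^3 -24*x^5 dx = -2916;  ∫_0^3 36*x^4 dx = 8748/5.
  Sum: 8748/7 − 2916 + 8748/5 = 2916/35.
  ∫_0^3 (u')² dx = ∫_0^3 (36*x^4 - 144*x^3 + 144*x^2) dx. Term by term:
    ∫_0^3 36*x^4 dx = 8748/5;  ∫_0^3 -144*x^3 dx = -2916;  ∫_0^3 144*x^2 dx = 1296.
  Sum: 8748/5 − 2916 + 1296 = 648/5.
∫_0^3 u² dx = 2916/35, so ||u||_L² = 54*sqrt(35)/35.
∫_0^3 (u')² dx = 648/5, so ||u'||_L² = 18*sqrt(10)/5.
Ratio ||u||_L² / ||u'||_L² = 3*sqrt(14)/14.
Sharp Poincaré constant on H^1_0(0, 3) is C_P = L/π = 3/π, achieved by sin(π/3·x).
A polynomial bump cannot attain the sharp Poincaré constant (only the first sine eigenfunction does), so the ratio is strictly less than C_P, consistent with ||u||_L² ≤ C_P ||u'||_L².


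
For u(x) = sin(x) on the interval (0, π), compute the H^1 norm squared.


||u||_{H^1(0,π)}^2 = π

u'(x) = cos(x).
Expand u² and (u')² and integrate term by term on (0, π), using: for integers n ≥ 1, ∫_0^π sin²(nx) dx = ∫_0^π cos²(nx) dx = π/2; for n ≠ n', ∫_0^π sin(nx)sin(n'x) dx = ∫_0^π cos(nx)cos(n'x) dx = 0; and by product-to-sum, ∫_0^π sin(nx)cos(n'x) dx = ½∫_0^π [sin((n+n')x) + sin((n−n')x)] dx, which is 0 when n+n' is even and 2n/(n²−n'²) when n+n' is odd (it need not vanish on (0, π)).
  u² squared terms: (1)²·∫sin(x)² dx = 1·π/2 = π/2.
  So ∫_0^π u² dx = π/2.
  (u')² squared terms: (1)²·∫cos(x)² dx = 1·π/2 = π/2.
  So ∫_0^π (u')² dx = π/2.
||u||_{H^1}^2 = (π/2) + (π/2) = π.


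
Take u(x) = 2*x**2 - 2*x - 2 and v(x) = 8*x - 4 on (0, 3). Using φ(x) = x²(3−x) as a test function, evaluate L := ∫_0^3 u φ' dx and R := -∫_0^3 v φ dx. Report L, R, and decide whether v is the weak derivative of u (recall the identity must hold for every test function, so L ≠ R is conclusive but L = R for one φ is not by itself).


LHS = -351/10, RHS = -351/5. No, v is not the weak derivative of u.

u(x) = 2*x**2 - 2*x - 2, classical derivative u'(x) = 4*x - 2.
φ(x) = x²(3−x), so φ'(x) = 3*x*(2 - x).
Note φ(0) = φ(3) = 0, so the boundary term u·φ vanishes.
LHS = ∫_0^3 u(x) φ'(x) dx = ∫_0^3 (-6*x^4 + 18*x^3 - 6*x^2 - 12*x) dx. Term by term:
  ∫_0^3 -6*x^4 dx = -1458/5;  ∫_0^3 18*x^3 dx = 729/2;  ∫_0^3 -6*x^2 dx = -54;
  ∫_0^3 -12*x dx = -54.
Sum: -1458/5 + 729/2 − 54 − 54 = -351/10.
So LHS = -351/10.
∫_0^3 v(x) φ(x) dx = ∫_0^3 (-8*x^4 + 28*x^3 - 12*x^2) dx. Term by term:
  ∫_0^3 -8*x^4 dx = -1944/5;  ∫_0^3 28*x^3 dx = 567;  ∫_0^3 -12*x^2 dx = -108.
Sum: -1944/5 + 567 − 108 = 351/5.
So RHS = -∫_0^3 v(x) φ(x) dx = -351/5.
LHS − RHS = 351/10 ≠ 0, so the identity fails.
(For a valid weak derivative the identity must hold for EVERY test function, in particular this one. The failure shows v is NOT the weak derivative of u.)
Correct weak derivative would be u'(x) = 4*x - 2.


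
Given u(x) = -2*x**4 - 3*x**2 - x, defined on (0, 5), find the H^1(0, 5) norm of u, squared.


||u||_{H^1}^2 = 226478155/126

The H^1 norm (squared) on an interval (0, L) is
  ||u||_{H^1}^2 = ∫_0^L u(x)^2 dx + ∫_0^L u'(x)^2 dx.
Compute u'(x) = -8*x**3 - 6*x - 1.
Then u(x)^2 = 4*x**8 + 12*x**6 + 4*x**5 + 9*x**4 + 6*x**3 + x**2 and u'(x)^2 = 64*x**6 + 96*x**4 + 16*x**3 + 36*x**2 + 12*x + 1.
Integrate each monomial from 0 to 5 using ∫_0^5 c·x^n dx = c·5^(n+1)/(n+1):
  ∫_0^5 u(x)^2 dx = ∫_0^5 (4*x^8 + 12*x^6 + 4*x^5 + 9*x^4 + 6*x^3 + x^2) dx. Term by term:
    ∫_0^5 4*x^8 dx = 7812500/9;  ∫_0^5 12*x^6 dx = 937500/7;  ∫_0^5 4*x^5 dx = 31250/3;
    ∫_0^5 9*x^4 dx = 5625;  ∫_0^5 6*x^3 dx = 1875/2;  ∫_0^5 x^2 dx = 125/3.
  Sum: 7812500/9 + 937500/7 + 31250/3 + 5625 + 1875/2 + 125/3 = 128394625/126.
  ∫_0^5 u'(x)^2 dx = ∫_0^5 (64*x^6 + 96*x^4 + 16*x^3 + 36*x^2 + 12*x + 1) dx. Term by term:
    ∫_0^5 64*x^6 dx = 5000000/7;  ∫_0^5 96*x^4 dx = 60000;  ∫_0^5 16*x^3 dx = 2500;
    ∫_0^5 36*x^2 dx = 1500;  ∫_0^5 12*x dx = 150;  ∫_0^5 1 dx = 5.
  Sum: 5000000/7 + 60000 + 2500 + 1500 + 150 + 5 = 5449085/7.
Adding: ||u||_{H^1}^2 = 128394625/126 + 5449085/7 = 226478155/126.


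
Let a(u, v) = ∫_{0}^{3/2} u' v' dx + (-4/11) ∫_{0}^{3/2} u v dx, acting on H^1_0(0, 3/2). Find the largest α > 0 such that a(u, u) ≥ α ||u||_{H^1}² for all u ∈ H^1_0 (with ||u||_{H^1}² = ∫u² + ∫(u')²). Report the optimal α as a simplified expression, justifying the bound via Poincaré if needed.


α = 4*(-9 + 11*π^2)/(11*(9 + 4*π^2))

Coercivity of a(·,·) on H^1_0(0, 3/2) means a(u, u) ≥ α ||u||_{H^1}² for every u ∈ H^1_0.
The interval has length L = 3/2, and Poincaré/coercivity depend only on L. Here a(u, u) = ∫(u')² + (-4/11)·∫u².
Here c = -4/11 < 0 with |c| < (π/L)² = 4*π^2/9, so coercivity still holds. The condition a(u,u) ≥ α||u||_{H^1}² reads (1−α)∫(u')² ≥ (α−c)∫u². Any admissible α is ≤ 1 (rapidly oscillating u have ∫u²/∫(u')² → 0), and α = 1 would force 0 ≥ (1−c)∫u², impossible since c < 1; so 1−α > 0. By the sharp Poincaré inequality on H^1_0 of an interval of length L, ∫(u')² ≥ (π/L)²∫u² with equality for the first sine mode sin(π(x−x₀)/L) (x₀ the left endpoint), so the inequality holds for all u iff (1−α)(π/L)² ≥ α − c, i.e. α ≤ ((π/L)² + c)/((π/L)² + 1) = (1 + c(L/π)²)/(1 + (L/π)²). (Direct route, valid since c ≤ 0: Poincaré gives c∫u² ≥ c(L/π)²∫(u')², so a(u,u) ≥ (1 + c(L/π)²)∫(u')², while ||u||_{H^1}² ≤ (1 + (L/π)²)∫(u')²; dividing yields the same α.) With (π/L)² = 4*π^2/9 and c = -4/11, the largest admissible constant is α = ((π/L)² + c)/((π/L)² + 1).
Simplifying, α = 4*(-9 + 11*π^2)/(11*(9 + 4*π^2)).


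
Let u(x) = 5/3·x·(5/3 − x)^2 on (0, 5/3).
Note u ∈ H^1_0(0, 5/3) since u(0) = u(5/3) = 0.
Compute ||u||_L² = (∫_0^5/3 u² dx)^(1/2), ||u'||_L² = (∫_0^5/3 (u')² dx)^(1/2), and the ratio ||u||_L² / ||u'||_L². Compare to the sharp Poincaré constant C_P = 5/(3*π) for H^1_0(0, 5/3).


||u||_L² / ||u'||_L² = 5*sqrt(14)/42 < C_P = 5/(3*π).

u(x) = 5/3·x·(5/3 − x)^2, so u'(x) = 5*x^2 - 100*x/9 + 125/27.
u(x) = 5/3·x·(5/3 − x)^2 vanishes at x = 0 and x = 5/3, so u ∈ H^1_0(0, 5/3). Differentiate via the product rule and integrate the resulting polynomials term by term.
  ∫_0^5/3 u² dx = ∫_0^5/3 (25*x^6/9 - 500*x^5/27 + 1250*x^4/27 - 12500*x^3/243 + 15625*x^2/729) dx. Term by term:
    ∫_0^5/3 25*x^6/9 dx = 1953125/137781;  ∫_0^5/3 -500*x^5/27 dx = -3906250/59049;  ∫_0^5/3 1250*x^4/27 dx = 781250/6561;
    ∫_0^5/3 -12500*x^3/243 dx = -1953125/19683;  ∫_0^5/3 15625*x^2/729 dx = 1953125/59049.
  Sum: 1953125/137781 − 3906250/59049 + 781250/6561 − 1953125/19683 + 1953125/59049 = 390625/413343.
  ∫_0^5/3 (u')² dx = ∫_0^5/3 (25*x^4 - 1000*x^3/9 + 13750*x^2/81 - 25000*x/243 + 15625/729) dx. Term by term:
    ∫_0^5/3 25*x^4 dx = 15625/243;  ∫_0^5/3 -1000*x^3/9 dx = -156250/729;  ∫_0^5/3 13750*x^2/81 dx = 1718750/6561;
    ∫_0^5/3 -25000*x/243 dx = -312500/2187;  ∫_0^5/3 15625/729 dx = 78125/2187.
  Sum: 15625/243 − 156250/729 + 1718750/6561 − 312500/2187 + 78125/2187 = 31250/6561.
∫_0^5/3 u² dx = 390625/413343, so ||u||_L² = 625*sqrt(7)/1701.
∫_0^5/3 (u')² dx = 31250/6561, so ||u'||_L² = 125*sqrt(2)/81.
Ratio ||u||_L² / ||u'||_L² = 5*sqrt(14)/42.
Sharp Poincaré constant on H^1_0(0, 5/3) is C_P = L/π = 5/(3*π), achieved by sin(3*π/5·x).
A polynomial bump cannot attain the sharp Poincaré constant (only the first sine eigenfunction does), so the ratio is strictly less than C_P, consistent with ||u||_L² ≤ C_P ||u'||_L².


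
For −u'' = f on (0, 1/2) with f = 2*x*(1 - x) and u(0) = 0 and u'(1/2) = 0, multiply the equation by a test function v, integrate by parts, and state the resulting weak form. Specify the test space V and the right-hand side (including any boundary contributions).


V = {v ∈ H^1(0, 1/2) : v(0) = 0} (test functions vanish at x = 0 where u is specified); weak form: ∫_0^1/2 u'v' dx = ∫_0^1/2 (2*x*(1 - x)) v dx for all v ∈ V.

Multiply both sides by a test function v and integrate from 0 to 1/2:
  ∫_0^1/2 −u''(x) v(x) dx = ∫_0^1/2 f(x) v(x) dx.
Integrate the LHS by parts once:
  ∫_0^1/2 −u'' v dx = −[u'(x) v(x)]_0^1/2 + ∫_0^1/2 u'(x) v'(x) dx.
Thus ∫_0^1/2 u'(x) v'(x) dx = ∫_0^1/2 f(x) v(x) dx + [u'(x) v(x)]_0^1/2.
Choose V so that boundary terms are either known or forced to vanish.
Mixed BC: u(0) = 0 (Dirichlet) and u'(1/2) = 0 (Neumann). Define V = {v ∈ H^1(0, 1/2) : v(0) = 0}. Then [u' v]_0^1/2 = u'(1/2)·v(1/2) − u'(0)·0 = 0.
Weak formulation: find u (satisfying any essential BC) such that ∫_0^1/2 u'(x) v'(x) dx = ∫_0^1/2 f v dx for all v ∈ V (Dirichlet at 0 absorbed into V; the Neumann datum at x = 1/2 is zero, so no boundary term remains).
Substituting f(x) = 2*x*(1 - x), the right-hand side is ∫_0^1/2 (2*x*(1 - x)) v dx.


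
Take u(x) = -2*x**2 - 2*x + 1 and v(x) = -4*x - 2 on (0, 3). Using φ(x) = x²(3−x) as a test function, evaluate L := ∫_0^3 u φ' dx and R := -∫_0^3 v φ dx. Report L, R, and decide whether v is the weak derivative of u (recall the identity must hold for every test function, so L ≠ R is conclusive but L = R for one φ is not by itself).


LHS = 621/10, RHS = 621/10. Yes, v = u' weakly.

u(x) = -2*x**2 - 2*x + 1, classical derivative u'(x) = -4*x - 2.
φ(x) = x²(3−x), so φ'(x) = 3*x*(2 - x).
Note φ(0) = φ(3) = 0, so the boundary term u·φ vanishes.
LHS = ∫_0^3 u(x) φ'(x) dx = ∫_0^3 (6*x^4 - 6*x^3 - 15*x^2 + 6*x) dx. Term by term:
  ∫_0^3 6*x^4 dx = 1458/5;  ∫_0^3 -6*x^3 dx = -243/2;  ∫_0^3 -15*x^2 dx = -135;
  ∫_0^3 6*x dx = 27.
Sum: 1458/5 − 243/2 − 135 + 27 = 621/10.
So LHS = 621/10.
∫_0^3 v(x) φ(x) dx = ∫_0^3 (4*x^4 - 10*x^3 - 6*x^2) dx. Term by term:
  ∫_0^3 4*x^4 dx = 972/5;  ∫_0^3 -10*x^3 dx = -405/2;  ∫_0^3 -6*x^2 dx = -54.
Sum: 972/5 − 405/2 − 54 = -621/10.
So RHS = -∫_0^3 v(x) φ(x) dx = 621/10.
LHS = RHS, so the identity holds for this test φ.
Moreover u is smooth here and v(x) = u'(x) = -4*x - 2 pointwise, so the identity holds for every test function. Hence v is the weak derivative of u.


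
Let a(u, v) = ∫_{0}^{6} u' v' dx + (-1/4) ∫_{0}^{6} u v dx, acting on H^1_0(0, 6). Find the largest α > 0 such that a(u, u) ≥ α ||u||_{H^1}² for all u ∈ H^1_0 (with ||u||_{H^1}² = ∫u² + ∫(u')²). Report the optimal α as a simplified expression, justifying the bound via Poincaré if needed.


α = (-9 + π^2)/(π^2 + 36)

Coercivity of a(·,·) on H^1_0(0, 6) means a(u, u) ≥ α ||u||_{H^1}² for every u ∈ H^1_0.
The interval has length L = 6, and Poincaré/coercivity depend only on L. Here a(u, u) = ∫(u')² + (-1/4)·∫u².
Here c = -1/4 < 0 with |c| < (π/L)² = π^2/36, so coercivity still holds. The condition a(u,u) ≥ α||u||_{H^1}² reads (1−α)∫(u')² ≥ (α−c)∫u². Any admissible α is ≤ 1 (rapidly oscillating u have ∫u²/∫(u')² → 0), and α = 1 would force 0 ≥ (1−c)∫u², impossible since c < 1; so 1−α > 0. By the sharp Poincaré inequality on H^1_0 of an interval of length L, ∫(u')² ≥ (π/L)²∫u² with equality for the first sine mode sin(π(x−x₀)/L) (x₀ the left endpoint), so the inequality holds for all u iff (1−α)(π/L)² ≥ α − c, i.e. α ≤ ((π/L)² + c)/((π/L)² + 1) = (1 + c(L/π)²)/(1 + (L/π)²). (Direct route, valid since c ≤ 0: Poincaré gives c∫u² ≥ c(L/π)²∫(u')², so a(u,u) ≥ (1 + c(L/π)²)∫(u')², while ||u||_{H^1}² ≤ (1 + (L/π)²)∫(u')²; dividing yields the same α.) With (π/L)² = π^2/36 and c = -1/4, the largest admissible constant is α = ((π/L)² + c)/((π/L)² + 1).
Simplifying, α = (-9 + π^2)/(π^2 + 36).


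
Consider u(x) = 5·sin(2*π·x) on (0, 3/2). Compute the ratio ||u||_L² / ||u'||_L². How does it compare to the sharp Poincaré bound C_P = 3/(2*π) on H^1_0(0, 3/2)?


||u||_L² / ||u'||_L² = 1/(2*π) < C_P = 3/(2*π).

u(x) = 5·sin(2*π·x), so u'(x) = 10*π*cos(2*π*x).
Writing u(x) = A·sin(kπx/L) with A = 5 and k = 3, use ∫_0^L sin²(kπx/L) dx = L/2 and ∫_0^L cos²(kπx/L) dx = L/2.
u² = 25·sin²(2*π·x) and (u')² = 100*π^2·cos²(2*π·x), and each of sin², cos² integrates to L/2 = 3/4 over (0, 3/2).
∫_0^3/2 u² dx = 75/4, so ||u||_L² = 5*sqrt(3)/2.
∫_0^3/2 (u')² dx = 75*π^2, so ||u'||_L² = 5*sqrt(3)*π.
Ratio ||u||_L² / ||u'||_L² = 1/(2*π).
Sharp Poincaré constant on H^1_0(0, 3/2) is C_P = L/π = 3/(2*π), achieved by sin(2*π/3·x).
This is the k = 3 harmonic; the ratio L/(kπ) is strictly less than C_P = L/π, consistent with the sharp inequality ||u||_L² ≤ C_P ||u'||_L².


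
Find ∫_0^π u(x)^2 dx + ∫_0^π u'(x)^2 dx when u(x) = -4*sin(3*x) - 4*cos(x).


||u||_{H^1(0,π)}^2 = 96*π

u'(x) = 4*sin(x) - 12*cos(3*x).
Expand u² and (u')² and integrate term by term on (0, π), using: for integers n ≥ 1, ∫_0^π sin²(nx) dx = ∫_0^π cos²(nx) dx = π/2; for n ≠ n', ∫_0^π sin(nx)sin(n'x) dx = ∫_0^π cos(nx)cos(n'x) dx = 0; and by product-to-sum, ∫_0^π sin(nx)cos(n'x) dx = ½∫_0^π [sin((n+n')x) + sin((n−n')x)] dx, which is 0 when n+n' is even and 2n/(n²−n'²) when n+n' is odd (it need not vanish on (0, π)).
  u² squared terms: (-4)²·∫cos(x)² dx = 16·π/2 = 8*π;  (-4)²·∫sin(3x)² dx = 16·π/2 = 8*π.
  u² cross terms: 2·(-4)·(-4)·∫cos(x)·sin(3x) dx = 32·(0) = 0.
  So ∫_0^π u² dx = 8*π + 8*π + 0 = 16*π.
  (u')² squared terms: (-12)²·∫cos(3x)² dx = 144·π/2 = 72*π;  (4)²·∫sin(x)² dx = 16·π/2 = 8*π.
  (u')² cross terms: 2·(-12)·(4)·∫cos(3x)·sin(x) dx = -96·(0) = 0.
  So ∫_0^π (u')² dx = 72*π + 8*π + 0 = 80*π.
||u||_{H^1}^2 = (16*π) + (80*π) = 96*π.


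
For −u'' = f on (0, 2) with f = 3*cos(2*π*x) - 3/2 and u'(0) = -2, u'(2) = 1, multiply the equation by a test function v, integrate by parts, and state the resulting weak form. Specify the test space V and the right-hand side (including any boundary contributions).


V = H^1(0, 2) (v unrestricted at boundary; u is determined up to an additive constant); weak form: ∫_0^2 u'v' dx = ∫_0^2 (3*cos(2*π*x) - 3/2) v dx + v(2) + 2·v(0) for all v ∈ V.

Multiply both sides by a test function v and integrate from 0 to 2:
  ∫_0^2 −u''(x) v(x) dx = ∫_0^2 f(x) v(x) dx.
Integrate the LHS by parts once:
  ∫_0^2 −u'' v dx = −[u'(x) v(x)]_0^2 + ∫_0^2 u'(x) v'(x) dx.
Thus ∫_0^2 u'(x) v'(x) dx = ∫_0^2 f(x) v(x) dx + [u'(x) v(x)]_0^2.
Choose V so that boundary terms are either known or forced to vanish.
u has inhomogeneous Neumann u'(0) = -2, u'(2) = 1. [u' v]_0^2 = (1)·v(2) − (-2)·v(0) = v(2) + 2·v(0). Take V = H^1(0, 2); boundary term becomes part of RHS.
Weak formulation: find u (satisfying any essential BC) such that ∫_0^2 u'(x) v'(x) dx = ∫_0^2 f v dx + v(2) + 2·v(0) for all v ∈ V (Neumann data are natural BCs: they enter the RHS as boundary terms).
Substituting f(x) = 3*cos(2*π*x) - 3/2, the right-hand side is ∫_0^2 (3*cos(2*π*x) - 3/2) v dx + v(2) + 2·v(0).
Compatibility check (pure Neumann): taking v ≡ 1 ∈ V gives 0 = ∫_0^2 f dx + (1) − (-2), i.e. ∫_0^2 f dx must equal u'(0) − u'(2) = -3. Indeed ∫_0^2 (3*cos(2*π*x) - 3/2) dx = -3, so the data are compatible. The solution is then unique only up to an additive constant (fix it e.g. by requiring ∫_0^2 u dx = 0).


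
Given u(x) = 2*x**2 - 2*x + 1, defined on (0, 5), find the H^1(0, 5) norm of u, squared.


||u||_{H^1}^2 = 2025

The H^1 norm (squared) on an interval (0, L) is
  ||u||_{H^1}^2 = ∫_0^L u(x)^2 dx + ∫_0^L u'(x)^2 dx.
Compute u'(x) = 4*x - 2.
Then u(x)^2 = 4*x**4 - 8*x**3 + 8*x**2 - 4*x + 1 and u'(x)^2 = 16*x**2 - 16*x + 4.
Integrate each monomial from 0 to 5 using ∫_0^5 c·x^n dx = c·5^(n+1)/(n+1):
  ∫_0^5 u(x)^2 dx = ∫_0^5 (4*x^4 - 8*x^3 + 8*x^2 - 4*x + 1) dx. Term by term:
    ∫_0^5 4*x^4 dx = 2500;  ∫_0^5 -8*x^3 dx = -1250;  ∫_0^5 8*x^2 dx = 1000/3;
    ∫_0^5 -4*x dx = -50;  ∫_0^5 1 dx = 5.
  Sum: 2500 − 1250 + 1000/3 − 50 + 5 = 4615/3.
  ∫_0^5 u'(x)^2 dx = ∫_0^5 (16*x^2 - 16*x + 4) dx. Term by term:
    ∫_0^5 16*x^2 dx = 2000/3;  ∫_0^5 -16*x dx = -200;  ∫_0^5 4 dx = 20.
  Sum: 2000/3 − 200 + 20 = 1460/3.
Adding: ||u||_{H^1}^2 = 4615/3 + 1460/3 = 2025.


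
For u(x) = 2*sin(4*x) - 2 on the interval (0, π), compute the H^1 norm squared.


||u||_{H^1(0,π)}^2 = 38*π

u'(x) = 8*cos(4*x).
Expand u² and (u')² and integrate term by term on (0, π), using: for integers n ≥ 1, ∫_0^π sin²(nx) dx = ∫_0^π cos²(nx) dx = π/2; for n ≠ n', ∫_0^π sin(nx)sin(n'x) dx = ∫_0^π cos(nx)cos(n'x) dx = 0; and by product-to-sum, ∫_0^π sin(nx)cos(n'x) dx = ½∫_0^π [sin((n+n')x) + sin((n−n')x)] dx, which is 0 when n+n' is even and 2n/(n²−n'²) when n+n' is odd (it need not vanish on (0, π)). For the constant mode: ∫_0^π 1 dx = π, ∫_0^π cos(nx) dx = 0, ∫_0^π sin(nx) dx = (1−(−1)^n)/n.
  u² squared terms: (-2)²·∫1 dx = 4·π = 4*π;  (2)²·∫sin(4x)² dx = 4·π/2 = 2*π.
  u² cross terms: 2·(-2)·(2)·∫1·sin(4x) dx = -8·(0) = 0.
  So ∫_0^π u² dx = 4*π + 2*π + 0 = 6*π.
  (u')² squared terms: (8)²·∫cos(4x)² dx = 64·π/2 = 32*π.
  So ∫_0^π (u')² dx = 32*π.
||u||_{H^1}^2 = (6*π) + (32*π) = 38*π.


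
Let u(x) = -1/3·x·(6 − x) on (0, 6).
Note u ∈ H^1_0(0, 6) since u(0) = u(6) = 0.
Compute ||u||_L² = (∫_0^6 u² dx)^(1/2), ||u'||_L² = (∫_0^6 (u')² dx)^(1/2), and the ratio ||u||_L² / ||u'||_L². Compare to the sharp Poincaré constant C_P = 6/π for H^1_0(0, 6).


||u||_L² / ||u'||_L² = 3*sqrt(10)/5 < C_P = 6/π.

u(x) = -1/3·x·(6 − x), so u'(x) = 2*x/3 - 2.
u(x) = -1/3·x·(6 − x) vanishes at x = 0 and x = 6, so u ∈ H^1_0(0, 6). Differentiate via the product rule and integrate the resulting polynomials term by term.
  ∫_0^6 u² dx = ∫_0^6 (x^4/9 - 4*x^3/3 + 4*x^2) dx. Term by term:
    ∫_0^6 x^4/9 dx = 864/5;  ∫_0^6 -4*x^3/3 dx = -432;  ∫_0^6 4*x^2 dx = 288.
  Sum: 864/5 − 432 + 288 = 144/5.
  ∫_0^6 (u')² dx = ∫_0^6 (4*x^2/9 - 8*x/3 + 4) dx. Term by term:
    ∫_0^6 4*x^2/9 dx = 32;  ∫_0^6 -8*x/3 dx = -48;  ∫_0^6 4 dx = 24.
  Sum: 32 − 48 + 24 = 8.
∫_0^6 u² dx = 144/5, so ||u||_L² = 12*sqrt(5)/5.
∫_0^6 (u')² dx = 8, so ||u'||_L² = 2*sqrt(2).
Ratio ||u||_L² / ||u'||_L² = 3*sqrt(10)/5.
Sharp Poincaré constant on H^1_0(0, 6) is C_P = L/π = 6/π, achieved by sin(π/6·x).
A polynomial bump cannot attain the sharp Poincaré constant (only the first sine eigenfunction does), so the ratio is strictly less than C_P, consistent with ||u||_L² ≤ C_P ||u'||_L².


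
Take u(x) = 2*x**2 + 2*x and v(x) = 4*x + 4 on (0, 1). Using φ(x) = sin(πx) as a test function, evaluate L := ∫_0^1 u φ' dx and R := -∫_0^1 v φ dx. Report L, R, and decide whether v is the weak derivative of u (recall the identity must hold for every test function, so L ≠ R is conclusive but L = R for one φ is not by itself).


LHS = -8/π, RHS = -12/π. No, v is not the weak derivative of u.

u(x) = 2*x**2 + 2*x, classical derivative u'(x) = 4*x + 2.
φ(x) = sin(πx), so φ'(x) = π*cos(π*x).
Note φ(0) = φ(1) = 0, so the boundary term u·φ vanishes.
LHS = ∫_0^1 u(x) φ'(x) dx = ∫_0^1 (2*π*x^2*cos(π*x) + 2*π*x*cos(π*x)) dx. Term by term:
  ∫_0^1 2*π*x*cos(π*x) dx = -4/π;  ∫_0^1 2*π*x^2*cos(π*x) dx = -4/π.
Sum: -4/π − 4/π = -8/π.
So LHS = -8/π.
∫_0^1 v(x) φ(x) dx = ∫_0^1 (4*x*sin(π*x) + 4*sin(π*x)) dx. Term by term:
  ∫_0^1 4*sin(π*x) dx = 8/π;  ∫_0^1 4*x*sin(π*x) dx = 4/π.
Sum: 8/π + 4/π = 12/π.
So RHS = -∫_0^1 v(x) φ(x) dx = -12/π.
LHS − RHS = 4/π ≠ 0, so the identity fails.
(For a valid weak derivative the identity must hold for EVERY test function, in particular this one. The failure shows v is NOT the weak derivative of u.)
Correct weak derivative would be u'(x) = 4*x + 2.


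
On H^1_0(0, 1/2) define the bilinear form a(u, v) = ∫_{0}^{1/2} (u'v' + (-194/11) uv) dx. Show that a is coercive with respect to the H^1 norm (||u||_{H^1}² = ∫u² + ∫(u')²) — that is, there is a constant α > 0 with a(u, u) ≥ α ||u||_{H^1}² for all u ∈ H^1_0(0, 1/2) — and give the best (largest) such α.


α = 2*(-97 + 22*π^2)/(11*(1 + 4*π^2))

Coercivity of a(·,·) on H^1_0(0, 1/2) means a(u, u) ≥ α ||u||_{H^1}² for every u ∈ H^1_0.
The interval has length L = 1/2, and Poincaré/coercivity depend only on L. Here a(u, u) = ∫(u')² + (-194/11)·∫u².
Here c = -194/11 < 0 with |c| < (π/L)² = 4*π^2, so coercivity still holds. The condition a(u,u) ≥ α||u||_{H^1}² reads (1−α)∫(u')² ≥ (α−c)∫u². Any admissible α is ≤ 1 (rapidly oscillating u have ∫u²/∫(u')² → 0), and α = 1 would force 0 ≥ (1−c)∫u², impossible since c < 1; so 1−α > 0. By the sharp Poincaré inequality on H^1_0 of an interval of length L, ∫(u')² ≥ (π/L)²∫u² with equality for the first sine mode sin(π(x−x₀)/L) (x₀ the left endpoint), so the inequality holds for all u iff (1−α)(π/L)² ≥ α − c, i.e. α ≤ ((π/L)² + c)/((π/L)² + 1) = (1 + c(L/π)²)/(1 + (L/π)²). (Direct route, valid since c ≤ 0: Poincaré gives c∫u² ≥ c(L/π)²∫(u')², so a(u,u) ≥ (1 + c(L/π)²)∫(u')², while ||u||_{H^1}² ≤ (1 + (L/π)²)∫(u')²; dividing yields the same α.) With (π/L)² = 4*π^2 and c = -194/11, the largest admissible constant is α = ((π/L)² + c)/((π/L)² + 1).
Simplifying, α = 2*(-97 + 22*π^2)/(11*(1 + 4*π^2)).


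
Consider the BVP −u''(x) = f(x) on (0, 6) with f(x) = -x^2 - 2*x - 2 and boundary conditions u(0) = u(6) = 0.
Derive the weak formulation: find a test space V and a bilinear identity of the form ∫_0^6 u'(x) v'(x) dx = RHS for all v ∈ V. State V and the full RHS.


V = H^1_0(0, 6) (so v(0) = v(6) = 0); weak form: ∫_0^6 u'v' dx = ∫_0^6 (-x^2 - 2*x - 2) v dx for all v ∈ V.

Multiply both sides by a test function v and integrate from 0 to 6:
  ∫_0^6 −u''(x) v(x) dx = ∫_0^6 f(x) v(x) dx.
Integrate the LHS by parts once:
  ∫_0^6 −u'' v dx = −[u'(x) v(x)]_0^6 + ∫_0^6 u'(x) v'(x) dx.
Thus ∫_0^6 u'(x) v'(x) dx = ∫_0^6 f(x) v(x) dx + [u'(x) v(x)]_0^6.
Choose V so that boundary terms are either known or forced to vanish.
u is Dirichlet: u(0) = u(6) = 0. Let V = H^1_0(0, 6); then v(0) = v(6) = 0, and [u' v]_0^6 = 0.
Weak formulation: find u (satisfying any essential BC) such that ∫_0^6 u'(x) v'(x) dx = ∫_0^6 f v dx for all v ∈ V.
Substituting f(x) = -x^2 - 2*x - 2, the right-hand side is ∫_0^6 (-x^2 - 2*x - 2) v dx.


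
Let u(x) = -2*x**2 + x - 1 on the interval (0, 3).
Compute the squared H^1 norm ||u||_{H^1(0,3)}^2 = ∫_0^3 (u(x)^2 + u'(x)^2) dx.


||u||_{H^1}^2 = 1317/5

The H^1 norm (squared) on an interval (0, L) is
  ||u||_{H^1}^2 = ∫_0^L u(x)^2 dx + ∫_0^L u'(x)^2 dx.
Compute u'(x) = 1 - 4*x.
Then u(x)^2 = 4*x**4 - 4*x**3 + 5*x**2 - 2*x + 1 and u'(x)^2 = 16*x**2 - 8*x + 1.
Integrate each monomial from 0 to 3 using ∫_0^3 c·x^n dx = c·3^(n+1)/(n+1):
  ∫_0^3 u(x)^2 dx = ∫_0^3 (4*x^4 - 4*x^3 + 5*x^2 - 2*x + 1) dx. Term by term:
    ∫_0^3 4*x^4 dx = 972/5;  ∫_0^3 -4*x^3 dx = -81;  ∫_0^3 5*x^2 dx = 45;
    ∫_0^3 -2*x dx = -9;  ∫_0^3 1 dx = 3.
  Sum: 972/5 − 81 + 45 − 9 + 3 = 762/5.
  ∫_0^3 u'(x)^2 dx = ∫_0^3 (16*x^2 - 8*x + 1) dx. Term by term:
    ∫_0^3 16*x^2 dx = 144;  ∫_0^3 -8*x dx = -36;  ∫_0^3 1 dx = 3.
  Sum: 144 − 36 + 3 = 111.
Adding: ||u||_{H^1}^2 = 762/5 + 111 = 1317/5.


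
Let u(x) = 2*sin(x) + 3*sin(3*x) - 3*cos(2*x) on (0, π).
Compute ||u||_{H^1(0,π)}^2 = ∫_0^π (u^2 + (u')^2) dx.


||u||_{H^1(0,π)}^2 = -68 + 143*π/2

u'(x) = 6*sin(2*x) + 2*cos(x) + 9*cos(3*x).
Expand u² and (u')² and integrate term by term on (0, π), using: for integers n ≥ 1, ∫_0^π sin²(nx) dx = ∫_0^π cos²(nx) dx = π/2; for n ≠ n', ∫_0^π sin(nx)sin(n'x) dx = ∫_0^π cos(nx)cos(n'x) dx = 0; and by product-to-sum, ∫_0^π sin(nx)cos(n'x) dx = ½∫_0^π [sin((n+n')x) + sin((n−n')x)] dx, which is 0 when n+n' is even and 2n/(n²−n'²) when n+n' is odd (it need not vanish on (0, π)).
  u² squared terms: (-3)²·∫cos(2x)² dx = 9·π/2 = 9*π/2;  (2)²·∫sin(x)² dx = 4·π/2 = 2*π;  (3)²·∫sin(3x)² dx = 9·π/2 = 9*π/2.
  u² cross terms: 2·(-3)·(2)·∫cos(2x)·sin(x) dx = -12·(-2/3) = 8;  2·(-3)·(3)·∫cos(2x)·sin(3x) dx = -18·(6/5) = -108/5;  2·(2)·(3)·∫sin(x)·sin(3x) dx = 12·(0) = 0.
  So ∫_0^π u² dx = 9*π/2 + 2*π + 9*π/2 + 8 − 108/5 + 0 = -68/5 + 11*π.
  (u')² squared terms: (2)²·∫cos(x)² dx = 4·π/2 = 2*π;  (6)²·∫sin(2x)² dx = 36·π/2 = 18*π;  (9)²·∫cos(3x)² dx = 81·π/2 = 81*π/2.
  (u')² cross terms: 2·(2)·(6)·∫cos(x)·sin(2x) dx = 24·(4/3) = 32;  2·(2)·(9)·∫cos(x)·cos(3x) dx = 36·(0) = 0;  2·(6)·(9)·∫sin(2x)·cos(3x) dx = 108·(-4/5) = -432/5.
  So ∫_0^π (u')² dx = 2*π + 18*π + 81*π/2 + 32 + 0 − 432/5 = -272/5 + 121*π/2.
||u||_{H^1}^2 = (-68/5 + 11*π) + (-272/5 + 121*π/2) = -68 + 143*π/2.


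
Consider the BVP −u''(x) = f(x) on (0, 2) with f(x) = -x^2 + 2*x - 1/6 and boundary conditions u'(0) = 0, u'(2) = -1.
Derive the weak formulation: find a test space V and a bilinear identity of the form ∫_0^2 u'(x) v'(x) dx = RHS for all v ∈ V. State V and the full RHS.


V = H^1(0, 2) (v unrestricted at boundary; u is determined up to an additive constant); weak form: ∫_0^2 u'v' dx = ∫_0^2 (-x^2 + 2*x - 1/6) v dx − v(2) for all v ∈ V.

Multiply both sides by a test function v and integrate from 0 to 2:
  ∫_0^2 −u''(x) v(x) dx = ∫_0^2 f(x) v(x) dx.
Integrate the LHS by parts once:
  ∫_0^2 −u'' v dx = −[u'(x) v(x)]_0^2 + ∫_0^2 u'(x) v'(x) dx.
Thus ∫_0^2 u'(x) v'(x) dx = ∫_0^2 f(x) v(x) dx + [u'(x) v(x)]_0^2.
Choose V so that boundary terms are either known or forced to vanish.
u has inhomogeneous Neumann u'(0) = 0, u'(2) = -1. [u' v]_0^2 = (-1)·v(2) − (0)·v(0) = − v(2). Take V = H^1(0, 2); boundary term becomes part of RHS.
Weak formulation: find u (satisfying any essential BC) such that ∫_0^2 u'(x) v'(x) dx = ∫_0^2 f v dx − v(2) for all v ∈ V (Neumann data are natural BCs: they enter the RHS as boundary terms).
Substituting f(x) = -x^2 + 2*x - 1/6, the right-hand side is ∫_0^2 (-x^2 + 2*x - 1/6) v dx − v(2).
Compatibility check (pure Neumann): taking v ≡ 1 ∈ V gives 0 = ∫_0^2 f dx + (-1) − (0), i.e. ∫_0^2 f dx must equal u'(0) − u'(2) = 1. Indeed ∫_0^2 (-x^2 + 2*x - 1/6) dx = 1, so the data are compatible. The solution is then unique only up to an additive constant (fix it e.g. by requiring ∫_0^2 u dx = 0).


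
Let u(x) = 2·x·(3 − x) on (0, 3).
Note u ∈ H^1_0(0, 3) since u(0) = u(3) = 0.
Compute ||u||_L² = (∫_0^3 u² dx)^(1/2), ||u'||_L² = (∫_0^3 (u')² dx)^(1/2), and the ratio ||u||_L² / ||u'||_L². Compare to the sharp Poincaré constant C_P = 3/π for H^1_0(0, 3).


||u||_L² / ||u'||_L² = 3*sqrt(10)/10 < C_P = 3/π.

u(x) = 2·x·(3 − x), so u'(x) = 6 - 4*x.
u(x) = 2·x·(3 − x) vanishes at x = 0 and x = 3, so u ∈ H^1_0(0, 3). Differentiate via the product rule and integrate the resulting polynomials term by term.
  ∫_0^3 u² dx = ∫_0^3 (4*x^4 - 24*x^3 + 36*x^2) dx. Term by term:
    ∫_0^3 4*x^4 dx = 972/5;  ∫_0^3 -24*x^3 dx = -486;  ∫_0^3 36*x^2 dx = 324.
  Sum: 972/5 − 486 + 324 = 162/5.
  ∫_0^3 (u')² dx = ∫_0^3 (16*x^2 - 48*x + 36) dx. Term by term:
    ∫_0^3 16*x^2 dx = 144;  ∫_0^3 -48*x dx = -216;  ∫_0^3 36 dx = 108.
  Sum: 144 − 216 + 108 = 36.
∫_0^3 u² dx = 162/5, so ||u||_L² = 9*sqrt(10)/5.
∫_0^3 (u')² dx = 36, so ||u'||_L² = 6.
Ratio ||u||_L² / ||u'||_L² = 3*sqrt(10)/10.
Sharp Poincaré constant on H^1_0(0, 3) is C_P = L/π = 3/π, achieved by sin(π/3·x).
A polynomial bump cannot attain the sharp Poincaré constant (only the first sine eigenfunction does), so the ratio is strictly less than C_P, consistent with ||u||_L² ≤ C_P ||u'||_L².


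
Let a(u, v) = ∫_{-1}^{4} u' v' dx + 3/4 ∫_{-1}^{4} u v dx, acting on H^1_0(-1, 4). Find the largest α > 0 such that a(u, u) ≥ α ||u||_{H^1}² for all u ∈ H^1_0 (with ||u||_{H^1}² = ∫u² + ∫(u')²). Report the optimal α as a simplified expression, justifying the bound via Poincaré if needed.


α = (π^2 + 75/4)/(π^2 + 25)

Coercivity of a(·,·) on H^1_0(-1, 4) means a(u, u) ≥ α ||u||_{H^1}² for every u ∈ H^1_0.
The interval has length L = 5, and Poincaré/coercivity depend only on L. Here a(u, u) = ∫(u')² + (3/4)·∫u².
Here 0 < c = 3/4 < 1. The condition a(u,u) ≥ α||u||_{H^1}² reads (1−α)∫(u')² ≥ (α−c)∫u². Any admissible α is ≤ 1 (rapidly oscillating u have ∫u²/∫(u')² → 0), and α = 1 would force 0 ≥ (1−c)∫u², impossible since c < 1; so 1−α > 0. By the sharp Poincaré inequality on H^1_0 of an interval of length L, ∫(u')² ≥ (π/L)²∫u² with equality for the first sine mode sin(π(x−x₀)/L) (x₀ the left endpoint), so the inequality holds for all u iff (1−α)(π/L)² ≥ α − c, i.e. α ≤ ((π/L)² + c)/((π/L)² + 1) = (1 + c(L/π)²)/(1 + (L/π)²). With (π/L)² = π^2/25 and c = 3/4, the largest admissible constant is α = ((π/L)² + c)/((π/L)² + 1).
Simplifying, α = (π^2 + 75/4)/(π^2 + 25).


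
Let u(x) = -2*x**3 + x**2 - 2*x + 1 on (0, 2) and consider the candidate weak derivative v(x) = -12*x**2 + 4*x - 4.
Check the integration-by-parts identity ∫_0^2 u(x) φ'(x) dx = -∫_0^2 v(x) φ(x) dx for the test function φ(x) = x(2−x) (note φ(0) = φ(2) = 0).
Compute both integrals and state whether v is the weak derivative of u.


LHS = 48/5, RHS = 96/5. No, v is not the weak derivative of u.

u(x) = -2*x**3 + x**2 - 2*x + 1, classical derivative u'(x) = -6*x**2 + 2*x - 2.
φ(x) = x(2−x), so φ'(x) = 2 - 2*x.
Note φ(0) = φ(2) = 0, so the boundary term u·φ vanishes.
LHS = ∫_0^2 u(x) φ'(x) dx = ∫_0^2 (4*x^4 - 6*x^3 + 6*x^2 - 6*x + 2) dx. Term by term:
  ∫_0^2 4*x^4 dx = 128/5;  ∫_0^2 -6*x^3 dx = -24;  ∫_0^2 6*x^2 dx = 16;
  ∫_0^2 -6*x dx = -12;  ∫_0^2 2 dx = 4.
Sum: 128/5 − 24 + 16 − 12 + 4 = 48/5.
So LHS = 48/5.
∫_0^2 v(x) φ(x) dx = ∫_0^2 (12*x^4 - 28*x^3 + 12*x^2 - 8*x) dx. Term by term:
  ∫_0^2 12*x^4 dx = 384/5;  ∫_0^2 -28*x^3 dx = -112;  ∫_0^2 12*x^2 dx = 32;
  ∫_0^2 -8*x dx = -16.
Sum: 384/5 − 112 + 32 − 16 = -96/5.
So RHS = -∫_0^2 v(x) φ(x) dx = 96/5.
LHS − RHS = -48/5 ≠ 0, so the identity fails.
(For a valid weak derivative the identity must hold for EVERY test function, in particular this one. The failure shows v is NOT the weak derivative of u.)
Correct weak derivative would be u'(x) = -6*x**2 + 2*x - 2.


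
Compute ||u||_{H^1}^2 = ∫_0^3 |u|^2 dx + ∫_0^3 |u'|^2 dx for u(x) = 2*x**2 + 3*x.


||u||_{H^1}^2 = 3987/5

The H^1 norm (squared) on an interval (0, L) is
  ||u||_{H^1}^2 = ∫_0^L u(x)^2 dx + ∫_0^L u'(x)^2 dx.
Compute u'(x) = 4*x + 3.
Then u(x)^2 = 4*x**4 + 12*x**3 + 9*x**2 and u'(x)^2 = 16*x**2 + 24*x + 9.
Integrate each monomial from 0 to 3 using ∫_0^3 c·x^n dx = c·3^(n+1)/(n+1):
  ∫_0^3 u(x)^2 dx = ∫_0^3 (4*x^4 + 12*x^3 + 9*x^2) dx. Term by term:
    ∫_0^3 4*x^4 dx = 972/5;  ∫_0^3 12*x^3 dx = 243;  ∫_0^3 9*x^2 dx = 81.
  Sum: 972/5 + 243 + 81 = 2592/5.
  ∫_0^3 u'(x)^2 dx = ∫_0^3 (16*x^2 + 24*x + 9) dx. Term by term:
    ∫_0^3 16*x^2 dx = 144;  ∫_0^3 24*x dx = 108;  ∫_0^3 9 dx = 27.
  Sum: 144 + 108 + 27 = 279.
Adding: ||u||_{H^1}^2 = 2592/5 + 279 = 3987/5.


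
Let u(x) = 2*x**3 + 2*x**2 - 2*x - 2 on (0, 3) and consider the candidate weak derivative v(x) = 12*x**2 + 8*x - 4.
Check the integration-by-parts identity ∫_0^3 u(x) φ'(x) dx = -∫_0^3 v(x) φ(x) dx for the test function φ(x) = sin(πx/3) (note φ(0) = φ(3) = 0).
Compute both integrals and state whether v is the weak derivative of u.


LHS = -186/π + 648/π^3, RHS = -372/π + 1296/π^3. No, v is not the weak derivative of u.

u(x) = 2*x**3 + 2*x**2 - 2*x - 2, classical derivative u'(x) = 6*x**2 + 4*x - 2.
φ(x) = sin(πx/3), so φ'(x) = π*cos(π*x/3)/3.
Note φ(0) = φ(3) = 0, so the boundary term u·φ vanishes.
LHS = ∫_0^3 u(x) φ'(x) dx = ∫_0^3 (2*π*x^3*cos(π*x/3)/3 + 2*π*x^2*cos(π*x/3)/3 - 2*π*x*cos(π*x/3)/3 - 2*π*cos(π*x/3)/3) dx. Term by term:
  ∫_0^3 -2*π*cos(π*x/3)/3 dx = 0;  ∫_0^3 -2*π*x*cos(π*x/3)/3 dx = 12/π;  ∫_0^3 2*π*x^2*cos(π*x/3)/3 dx = -36/π;
  ∫_0^3 2*π*x^3*cos(π*x/3)/3 dx = -162/π + 648/π^3.
Sum: 0 + 12/π − 36/π + -162/π + 648/π^3 = -186/π + 648/π^3.
So LHS = -186/π + 648/π^3.
∫_0^3 v(x) φ(x) dx = ∫_0^3 (12*x^2*sin(π*x/3) + 8*x*sin(π*x/3) - 4*sin(π*x/3)) dx. Term by term:
  ∫_0^3 -4*sin(π*x/3) dx = -24/π;  ∫_0^3 8*x*sin(π*x/3) dx = 72/π;  ∫_0^3 12*x^2*sin(π*x/3) dx = -1296/π^3 + 324/π.
Sum: -24/π + 72/π + -1296/π^3 + 324/π = -1296/π^3 + 372/π.
So RHS = -∫_0^3 v(x) φ(x) dx = -372/π + 1296/π^3.
LHS − RHS = -648/π^3 + 186/π ≠ 0, so the identity fails.
(For a valid weak derivative the identity must hold for EVERY test function, in particular this one. The failure shows v is NOT the weak derivative of u.)
Correct weak derivative would be u'(x) = 6*x**2 + 4*x - 2.


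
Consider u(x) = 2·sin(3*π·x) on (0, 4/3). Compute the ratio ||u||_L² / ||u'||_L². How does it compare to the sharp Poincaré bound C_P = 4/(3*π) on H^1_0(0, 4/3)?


||u||_L² / ||u'||_L² = 1/(3*π) < C_P = 4/(3*π).

u(x) = 2·sin(3*π·x), so u'(x) = 6*π*cos(3*π*x).
Writing u(x) = A·sin(kπx/L) with A = 2 and k = 4, use ∫_0^L sin²(kπx/L) dx = L/2 and ∫_0^L cos²(kπx/L) dx = L/2.
u² = 4·sin²(3*π·x) and (u')² = 36*π^2·cos²(3*π·x), and each of sin², cos² integrates to L/2 = 2/3 over (0, 4/3).
∫_0^4/3 u² dx = 8/3, so ||u||_L² = 2*sqrt(6)/3.
∫_0^4/3 (u')² dx = 24*π^2, so ||u'||_L² = 2*sqrt(6)*π.
Ratio ||u||_L² / ||u'||_L² = 1/(3*π).
Sharp Poincaré constant on H^1_0(0, 4/3) is C_P = L/π = 4/(3*π), achieved by sin(3*π/4·x).
This is the k = 4 harmonic; the ratio L/(kπ) is strictly less than C_P = L/π, consistent with the sharp inequality ||u||_L² ≤ C_P ||u'||_L².


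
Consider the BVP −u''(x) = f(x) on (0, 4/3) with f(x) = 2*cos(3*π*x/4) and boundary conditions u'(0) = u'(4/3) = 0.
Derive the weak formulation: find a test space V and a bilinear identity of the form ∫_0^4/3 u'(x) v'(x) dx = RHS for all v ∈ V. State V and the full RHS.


V = H^1(0, 4/3) (no boundary constraint on v; u is determined up to an additive constant); weak form: ∫_0^4/3 u'v' dx = ∫_0^4/3 (2*cos(3*π*x/4)) v dx for all v ∈ V.

Multiply both sides by a test function v and integrate from 0 to 4/3:
  ∫_0^4/3 −u''(x) v(x) dx = ∫_0^4/3 f(x) v(x) dx.
Integrate the LHS by parts once:
  ∫_0^4/3 −u'' v dx = −[u'(x) v(x)]_0^4/3 + ∫_0^4/3 u'(x) v'(x) dx.
Thus ∫_0^4/3 u'(x) v'(x) dx = ∫_0^4/3 f(x) v(x) dx + [u'(x) v(x)]_0^4/3.
Choose V so that boundary terms are either known or forced to vanish.
u has homogeneous Neumann: u'(0) = u'(4/3) = 0. So [u' v]_0^4/3 = 0·v(4/3) − 0·v(0) = 0 for any v; take V = H^1(0, 4/3).
Weak formulation: find u (satisfying any essential BC) such that ∫_0^4/3 u'(x) v'(x) dx = ∫_0^4/3 f v dx for all v ∈ V (homogeneous Neumann, so boundary terms vanish).
Substituting f(x) = 2*cos(3*π*x/4), the right-hand side is ∫_0^4/3 (2*cos(3*π*x/4)) v dx.
Compatibility check (pure Neumann): taking v ≡ 1 ∈ V gives 0 = ∫_0^4/3 f dx + (0) − (0), i.e. ∫_0^4/3 f dx must equal u'(0) − u'(4/3) = 0. Indeed ∫_0^4/3 (2*cos(3*π*x/4)) dx = 0, so the data are compatible. The solution is then unique only up to an additive constant (fix it e.g. by requiring ∫_0^4/3 u dx = 0).


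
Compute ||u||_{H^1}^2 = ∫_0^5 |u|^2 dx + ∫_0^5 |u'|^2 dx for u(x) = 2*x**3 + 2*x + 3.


||u||_{H^1}^2 = 1583390/21

The H^1 norm (squared) on an interval (0, L) is
  ||u||_{H^1}^2 = ∫_0^L u(x)^2 dx + ∫_0^L u'(x)^2 dx.
Compute u'(x) = 6*x**2 + 2.
Then u(x)^2 = 4*x**6 + 8*x**4 + 12*x**3 + 4*x**2 + 12*x + 9 and u'(x)^2 = 36*x**4 + 24*x**2 + 4.
Integrate each monomial from 0 to 5 using ∫_0^5 c·x^n dx = c·5^(n+1)/(n+1):
  ∫_0^5 u(x)^2 dx = ∫_0^5 (4*x^6 + 8*x^4 + 12*x^3 + 4*x^2 + 12*x + 9) dx. Term by term:
    ∫_0^5 4*x^6 dx = 312500/7;  ∫_0^5 8*x^4 dx = 5000;  ∫_0^5 12*x^3 dx = 1875;
    ∫_0^5 4*x^2 dx = 500/3;  ∫_0^5 12*x dx = 150;  ∫_0^5 9 dx = 45.
  Sum: 312500/7 + 5000 + 1875 + 500/3 + 150 + 45 = 1089470/21.
  ∫_0^5 u'(x)^2 dx = ∫_0^5 (36*x^4 + 24*x^2 + 4) dx. Term by term:
    ∫_0^5 36*x^4 dx = 22500;  ∫_0^5 24*x^2 dx = 1000;  ∫_0^5 4 dx = 20.
  Sum: 22500 + 1000 + 20 = 23520.
Adding: ||u||_{H^1}^2 = 1089470/21 + 23520 = 1583390/21.


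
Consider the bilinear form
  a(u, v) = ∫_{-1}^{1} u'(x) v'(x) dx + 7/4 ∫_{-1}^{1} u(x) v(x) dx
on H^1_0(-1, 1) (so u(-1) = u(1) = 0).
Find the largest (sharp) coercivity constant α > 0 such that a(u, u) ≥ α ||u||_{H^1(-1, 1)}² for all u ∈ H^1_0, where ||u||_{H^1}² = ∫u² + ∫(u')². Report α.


α = 1

Coercivity of a(·,·) on H^1_0(-1, 1) means a(u, u) ≥ α ||u||_{H^1}² for every u ∈ H^1_0.
The interval has length L = 2, and Poincaré/coercivity depend only on L. Here a(u, u) = ∫(u')² + (7/4)·∫u².
Here c = 7/4 ≥ 1, so a(u,u) = ∫(u')² + c∫u² ≥ ∫(u')² + ∫u² = ||u||_{H^1}², i.e. α = 1 works. No larger α is possible: a(u,u) ≥ α||u||_{H^1}² means (1−α)∫(u')² ≥ (α−c)∫u², and for the modes u_n = sin(nπ(x−x₀)/L) (x₀ the left endpoint) one has ∫u_n²/∫(u_n')² = (L/(nπ))² → 0, so a(u_n,u_n)/||u_n||_{H^1}² → 1. Hence the optimal constant is α = 1.
Therefore α = 1.


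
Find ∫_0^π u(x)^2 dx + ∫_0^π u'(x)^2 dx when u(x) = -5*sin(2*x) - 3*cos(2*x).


||u||_{H^1(0,π)}^2 = 85*π

u'(x) = 6*sin(2*x) - 10*cos(2*x).
Expand u² and (u')² and integrate term by term on (0, π), using: for integers n ≥ 1, ∫_0^π sin²(nx) dx = ∫_0^π cos²(nx) dx = π/2; for n ≠ n', ∫_0^π sin(nx)sin(n'x) dx = ∫_0^π cos(nx)cos(n'x) dx = 0; and by product-to-sum, ∫_0^π sin(nx)cos(n'x) dx = ½∫_0^π [sin((n+n')x) + sin((n−n')x)] dx, which is 0 when n+n' is even and 2n/(n²−n'²) when n+n' is odd (it need not vanish on (0, π)).
  u² squared terms: (-5)²·∫sin(2x)² dx = 25·π/2 = 25*π/2;  (-3)²·∫cos(2x)² dx = 9·π/2 = 9*π/2.
  u² cross terms: 2·(-5)·(-3)·∫sin(2x)·cos(2x) dx = 30·(0) = 0.
  So ∫_0^π u² dx = 25*π/2 + 9*π/2 + 0 = 17*π.
  (u')² squared terms: (-10)²·∫cos(2x)² dx = 100·π/2 = 50*π;  (6)²·∫sin(2x)² dx = 36·π/2 = 18*π.
  (u')² cross terms: 2·(-10)·(6)·∫cos(2x)·sin(2x) dx = -120·(0) = 0.
  So ∫_0^π (u')² dx = 50*π + 18*π + 0 = 68*π.
||u||_{H^1}^2 = (17*π) + (68*π) = 85*π.


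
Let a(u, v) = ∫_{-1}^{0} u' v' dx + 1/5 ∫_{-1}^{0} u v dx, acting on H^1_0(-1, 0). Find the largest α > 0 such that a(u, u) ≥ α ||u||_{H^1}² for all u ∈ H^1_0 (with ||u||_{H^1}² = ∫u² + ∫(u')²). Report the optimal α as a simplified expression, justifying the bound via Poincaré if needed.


α = (1/5 + π^2)/(1 + π^2)

Coercivity of a(·,·) on H^1_0(-1, 0) means a(u, u) ≥ α ||u||_{H^1}² for every u ∈ H^1_0.
The interval has length L = 1, and Poincaré/coercivity depend only on L. Here a(u, u) = ∫(u')² + (1/5)·∫u².
Here 0 < c = 1/5 < 1. The condition a(u,u) ≥ α||u||_{H^1}² reads (1−α)∫(u')² ≥ (α−c)∫u². Any admissible α is ≤ 1 (rapidly oscillating u have ∫u²/∫(u')² → 0), and α = 1 would force 0 ≥ (1−c)∫u², impossible since c < 1; so 1−α > 0. By the sharp Poincaré inequality on H^1_0 of an interval of length L, ∫(u')² ≥ (π/L)²∫u² with equality for the first sine mode sin(π(x−x₀)/L) (x₀ the left endpoint), so the inequality holds for all u iff (1−α)(π/L)² ≥ α − c, i.e. α ≤ ((π/L)² + c)/((π/L)² + 1) = (1 + c(L/π)²)/(1 + (L/π)²). With (π/L)² = π^2 and c = 1/5, the largest admissible constant is α = ((π/L)² + c)/((π/L)² + 1).
Simplifying, α = (1/5 + π^2)/(1 + π^2).
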